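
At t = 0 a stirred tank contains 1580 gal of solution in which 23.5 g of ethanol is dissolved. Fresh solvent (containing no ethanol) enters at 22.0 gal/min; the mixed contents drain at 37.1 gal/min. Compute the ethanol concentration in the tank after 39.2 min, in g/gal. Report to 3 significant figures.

Total volume: dV/dt = Q_in − Q_out = -15.100 gal/min, so V(t) = 1580 − 15.100 t and V(39.2) = 988.08 gal.
Species balance (pure solvent in): dm/dt = −Q_out · m/V(t).
dm/m = −Q_out dt/(V₀ − 15.100 t); integrating gives ln(m/m₀) = −(Q_out/(Q_in−Q_out)) ln(V/V₀).
m = m₀ (V₀/V)^(Q_out/(Q_in−Q_out)) = 23.5 × (1580/988.08)^(-2.4570) = 7.4162 g.
C = m/V = 7.4162/988.08 = 0.0075057 g/gal.

0.00751 g/gal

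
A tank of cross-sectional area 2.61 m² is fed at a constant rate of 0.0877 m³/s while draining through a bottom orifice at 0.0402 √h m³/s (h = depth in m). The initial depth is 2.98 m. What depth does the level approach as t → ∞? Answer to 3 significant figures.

4.76 m

Level balance: A dh/dt = 0.0877 − 0.0402 √h. Setting dh/dt = 0:
Q_in = 0.0402 √h_ss ⇒ √h_ss = 0.0877/0.0402 = 2.1816.
h_ss = 2.1816² = 4.7593 m. (Since h₀ = 2.98 m < h_ss, the level will rise toward this value.)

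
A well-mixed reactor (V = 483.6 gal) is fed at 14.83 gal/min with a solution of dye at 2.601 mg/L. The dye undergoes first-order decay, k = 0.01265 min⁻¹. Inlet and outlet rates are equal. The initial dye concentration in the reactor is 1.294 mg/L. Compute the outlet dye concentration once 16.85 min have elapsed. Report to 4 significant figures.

V dC/dt = Q(C_in − C) − k V C.
This is linear with rate a = Q/V + k = 0.0433158 min⁻¹.
C_ss = Q C_in/(Q + kV) = 1.84140 mg/L; C(t) = C_ss + (C₀ − C_ss) e^(−a t).
C(16.85) = 1.84140 + (-0.547401)·e^(−0.0433158·16.85) = 1.84140 + (-0.547401)·0.481971 = 1.57757 mg/L.

1.578 mg/L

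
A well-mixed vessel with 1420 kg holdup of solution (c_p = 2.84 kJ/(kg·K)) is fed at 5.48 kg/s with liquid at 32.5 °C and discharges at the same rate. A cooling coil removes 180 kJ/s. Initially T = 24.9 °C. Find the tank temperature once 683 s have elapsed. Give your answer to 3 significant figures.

M c_p dT/dt = ṁ c_p (T_in − T) − Q̇.
τ = M/ṁ = 259.12 s; T_ss = T_in − Q̇/(ṁ c_p) = 32.5 − 180/(5.48·2.84) = 20.934 °C.
Integrating: T(t) = T_ss + (T₀ − T_ss) e^(−t/τ).
T(683) = 20.934 + (3.9657)·e^(−683/259.12) = 20.934 + (3.9657)·0.071661 = 21.218 °C.

21.2 °C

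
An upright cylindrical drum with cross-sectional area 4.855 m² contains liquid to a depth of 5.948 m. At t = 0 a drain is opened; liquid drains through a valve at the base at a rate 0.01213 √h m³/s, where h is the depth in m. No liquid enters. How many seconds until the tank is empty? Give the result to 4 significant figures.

1952 s

With no inflow, A dh/dt = −0.01213 √h.
∫ h^(−1/2) dh = −(0.01213/A) ∫ dt, giving 2√h = 2√h₀ − (0.01213/A) t.
Set h = 0: 2√h₀ = (0.01213/A) t_empty ⇒ t_empty = 2A√h₀/0.01213.
t_empty = 2·4.855·√5.948/0.01213 = 9.71000·2.43885/0.01213 = 1952.29 s.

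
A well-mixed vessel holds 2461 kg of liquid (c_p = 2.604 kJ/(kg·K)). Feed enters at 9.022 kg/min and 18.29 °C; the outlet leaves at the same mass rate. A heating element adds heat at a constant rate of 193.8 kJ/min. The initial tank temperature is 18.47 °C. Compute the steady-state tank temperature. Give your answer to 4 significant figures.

26.54 °C

Energy balance: M c_p dT/dt = ṁ c_p (T_in − T) + 193.8.
At steady state dT/dt = 0 ⇒ T_ss = T_in + Q̇/(ṁ c_p) = 18.29 + 193.8/(9.022·2.604) = 26.5392 °C.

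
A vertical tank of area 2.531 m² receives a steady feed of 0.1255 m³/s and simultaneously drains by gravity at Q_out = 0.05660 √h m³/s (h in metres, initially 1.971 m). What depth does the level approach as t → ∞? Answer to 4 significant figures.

4.916 m

A dh/dt = Q_in − 0.05660 √h. Steady state requires inflow = outflow:
Q_in = 0.05660 √h_ss ⇒ √h_ss = 0.1255/0.05660 = 2.21731.
h_ss = 2.21731² = 4.91648 m. (Since h₀ = 1.971 m < h_ss, the level will rise toward this value.)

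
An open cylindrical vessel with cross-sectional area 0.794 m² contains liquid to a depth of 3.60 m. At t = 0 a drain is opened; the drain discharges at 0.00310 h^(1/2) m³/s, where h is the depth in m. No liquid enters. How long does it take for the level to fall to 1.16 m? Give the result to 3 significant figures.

Accumulation of liquid (constant cross-section A): A dh/dt = −0.00310 √h.
Separate and integrate: 2(√h − √h₀) = −(0.00310/A) t.
t = 2A(√h₀ − √h)/0.00310 = 2·0.794·(√3.60 − √1.16)/0.00310
  = 1.5880 × (1.8974 − 1.0770) / 0.00310 = 420.22 s.

420 s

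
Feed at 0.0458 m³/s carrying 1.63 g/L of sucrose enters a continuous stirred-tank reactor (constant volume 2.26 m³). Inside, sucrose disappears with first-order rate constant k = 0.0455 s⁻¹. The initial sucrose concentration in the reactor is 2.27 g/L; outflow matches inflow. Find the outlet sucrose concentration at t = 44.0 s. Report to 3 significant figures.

0.600 g/L

Species balance: V dC/dt = Q C_in − Q C − k V C.
This is linear with rate a = Q/V + k = 0.065765 s⁻¹.
C_ss = Q C_in/(Q + kV) = 0.50228 g/L; C(t) = C_ss + (C₀ − C_ss) e^(−a t).
C(44.0) = 0.50228 + (1.7677)·e^(−0.065765·44.0) = 0.50228 + (1.7677)·0.055372 = 0.60016 g/L.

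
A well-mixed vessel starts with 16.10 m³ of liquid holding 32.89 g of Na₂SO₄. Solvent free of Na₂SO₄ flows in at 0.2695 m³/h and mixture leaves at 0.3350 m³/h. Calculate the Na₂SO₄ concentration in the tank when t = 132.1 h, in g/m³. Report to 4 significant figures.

Total volume: dV/dt = Q_in − Q_out = -0.0655000 m³/h, so V(t) = 16.10 − 0.0655000 t and V(132.1) = 7.44745 m³.
Species balance (pure solvent in): dm/dt = −Q_out · m/V(t).
Separate: dm/m = −Q_out dt/V(t) ⇒ ln(m/m₀) = −(Q_out/(Q_in−Q_out)) ln(V/V₀).
m = m₀ (V₀/V)^(Q_out/(Q_in−Q_out)) = 32.89 × (16.10/7.44745)^(-5.11450) = 0.637727 g.
C = m/V = 0.637727/7.44745 = 0.0856302 g/m³.

0.08563 g/m³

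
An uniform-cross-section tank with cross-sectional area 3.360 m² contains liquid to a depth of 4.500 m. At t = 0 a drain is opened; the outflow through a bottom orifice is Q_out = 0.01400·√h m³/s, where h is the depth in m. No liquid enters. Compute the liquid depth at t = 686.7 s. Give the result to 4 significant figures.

0.4771 m

Volume balance on the tank: A dh/dt = −0.01400 √h.
This is separable: 2 d(√h)/dt = −0.01400/A, so √h = √h₀ − (0.01400/(2A)) t.
√h = √4.500 − 0.01400·686.7/(2·3.360) = 2.12132 − 1.43063 = 0.690695.
h = 0.690695² = 0.477060 m.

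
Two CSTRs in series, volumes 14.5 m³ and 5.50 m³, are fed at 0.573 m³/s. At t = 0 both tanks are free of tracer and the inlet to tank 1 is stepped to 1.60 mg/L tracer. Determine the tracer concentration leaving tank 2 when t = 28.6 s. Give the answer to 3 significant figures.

0.817 mg/L

Each tank obeys Vᵢ dCᵢ/dt = Q(Cᵢ₋₁ − Cᵢ), so τᵢ = Vᵢ/Q.
τ₁ = 14.5/0.573 = 25.305 s; τ₂ = 5.50/0.573 = 9.5986 s.
Solving the cascade with C₁(0)=C₂(0)=0 gives C₂(t) = C_in[1 − (τ₁ e^(−t/τ₁) − τ₂ e^(−t/τ₂))/(τ₁ − τ₂)].
At t = 28.6: e^(−t/τ₁) = 0.32297, e^(−t/τ₂) = 0.050813.
C₂ = 1.60·[1 − (25.305·0.32297 − 9.5986·0.050813)/(15.707)] = 1.60·0.51071 = 0.81714 mg/L.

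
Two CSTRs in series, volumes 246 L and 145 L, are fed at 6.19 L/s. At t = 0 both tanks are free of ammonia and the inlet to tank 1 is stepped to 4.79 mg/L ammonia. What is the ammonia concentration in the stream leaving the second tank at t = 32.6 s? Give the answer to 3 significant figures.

Time constants: τᵢ = Vᵢ/Q for each well-mixed tank.
τ₁ = 246/6.19 = 39.742 s; τ₂ = 145/6.19 = 23.425 s.
Tank 1: C₁ = C_in(1 − e^(−t/τ₁)). Tank 2 (τ₁ ≠ τ₂): C₂ = C_in[1 − (τ₁ e^(−t/τ₁) − τ₂ e^(−t/τ₂))/(τ₁ − τ₂)].
At t = 32.6: e^(−t/τ₁) = 0.44030, e^(−t/τ₂) = 0.24866.
C₂ = 4.79·[1 − (39.742·0.44030 − 23.425·0.24866)/(16.317)] = 4.79·0.28457 = 1.3631 mg/L.

1.36 mg/L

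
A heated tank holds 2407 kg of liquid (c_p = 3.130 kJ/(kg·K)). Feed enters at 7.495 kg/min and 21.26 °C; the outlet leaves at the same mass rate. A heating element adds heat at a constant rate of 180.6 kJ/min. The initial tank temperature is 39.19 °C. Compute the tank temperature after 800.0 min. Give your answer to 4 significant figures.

M c_p dT/dt = ṁ c_p (T_in − T) + Q̇.
Rearrange: dT/dt = (T_ss − T)/τ with τ = M/ṁ = 321.147 min and T_ss = T_in + Q̇/(ṁ c_p) = 28.9584 °C.
Integrating: T(t) = T_ss + (T₀ − T_ss) e^(−t/τ).
T(800.0) = 28.9584 + (10.2316)·e^(−800.0/321.147) = 28.9584 + (10.2316)·0.0828215 = 29.8058 °C.

29.81 °C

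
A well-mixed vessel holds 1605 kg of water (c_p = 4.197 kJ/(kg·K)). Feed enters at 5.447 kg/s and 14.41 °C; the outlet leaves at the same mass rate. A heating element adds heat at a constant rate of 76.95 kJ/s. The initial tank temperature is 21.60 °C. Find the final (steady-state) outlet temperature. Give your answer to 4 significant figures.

17.78 °C

M c_p dT/dt = ṁ c_p (T_in − T) + Q̇.
At steady state dT/dt = 0 ⇒ T_ss = T_in + Q̇/(ṁ c_p) = 14.41 + 76.95/(5.447·4.197) = 17.7760 °C.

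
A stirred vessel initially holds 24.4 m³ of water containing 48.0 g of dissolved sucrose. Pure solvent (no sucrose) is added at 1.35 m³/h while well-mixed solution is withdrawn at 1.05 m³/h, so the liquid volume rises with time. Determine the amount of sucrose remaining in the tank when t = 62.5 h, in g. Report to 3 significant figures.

6.53 g

Let m(t) be the amount of sucrose. Volume: V(t) = V₀ + (Q_in − Q_out) t = 24.4 + 0.30000 t; V(62.5) = 43.150 m³.
Species balance (pure solvent in): dm/dt = −Q_out · m/V(t).
Separate: dm/m = −Q_out dt/V(t) ⇒ ln(m/m₀) = −(Q_out/(Q_in−Q_out)) ln(V/V₀).
m = m₀ (V₀/V)^(Q_out/(Q_in−Q_out)) = 48.0 × (24.4/43.150)^(3.5000) = 6.5264 g.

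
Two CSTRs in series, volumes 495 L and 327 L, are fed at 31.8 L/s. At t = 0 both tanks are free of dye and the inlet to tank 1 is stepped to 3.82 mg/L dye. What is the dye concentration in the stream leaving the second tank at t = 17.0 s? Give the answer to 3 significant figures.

1.47 mg/L

Each tank obeys Vᵢ dCᵢ/dt = Q(Cᵢ₋₁ − Cᵢ), so τᵢ = Vᵢ/Q.
τ₁ = 495/31.8 = 15.566 s; τ₂ = 327/31.8 = 10.283 s.
Tank 1: C₁ = C_in(1 − e^(−t/τ₁)). Tank 2 (τ₁ ≠ τ₂): C₂ = C_in[1 − (τ₁ e^(−t/τ₁) − τ₂ e^(−t/τ₂))/(τ₁ − τ₂)].
At t = 17.0: e^(−t/τ₁) = 0.33550, e^(−t/τ₂) = 0.19143.
C₂ = 3.82·[1 − (15.566·0.33550 − 10.283·0.19143)/(5.2830)] = 3.82·0.38407 = 1.4672 mg/L.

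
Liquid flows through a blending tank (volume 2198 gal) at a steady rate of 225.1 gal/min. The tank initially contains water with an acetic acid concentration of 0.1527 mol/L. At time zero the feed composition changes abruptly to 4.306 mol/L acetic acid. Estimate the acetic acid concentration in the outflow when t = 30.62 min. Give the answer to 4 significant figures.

4.125 mol/L

Transient balance on the dissolved component: V dC/dt = Q(C_in − C).
Time constant τ = V/Q = 2198/225.1 = 9.76455 min.
Integrating: C(t) = C_in + (C₀ − C_in) e^(−t/τ).
C(30.62) = 4.306 + (0.1527 − 4.306)·e^(−30.62/9.76455) = 4.306 + (-4.15330)·0.0434635 = 4.12548 mol/L.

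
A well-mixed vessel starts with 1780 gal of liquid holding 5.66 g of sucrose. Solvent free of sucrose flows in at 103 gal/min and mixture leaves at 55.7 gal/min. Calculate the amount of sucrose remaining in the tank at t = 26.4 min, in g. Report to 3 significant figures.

Total volume: dV/dt = Q_in − Q_out = 47.300 gal/min, so V(t) = 1780 + 47.300 t and V(26.4) = 3028.7 gal.
Solute balance: dm/dt = 0 − Q_out C = −Q_out m/V(t).
dm/m = −Q_out dt/(V₀ + 47.300 t); integrating gives ln(m/m₀) = −(Q_out/(Q_in−Q_out)) ln(V/V₀).
m = m₀ (V₀/V)^(Q_out/(Q_in−Q_out)) = 5.66 × (1780/3028.7)^(1.1776) = 3.0268 g.

3.03 g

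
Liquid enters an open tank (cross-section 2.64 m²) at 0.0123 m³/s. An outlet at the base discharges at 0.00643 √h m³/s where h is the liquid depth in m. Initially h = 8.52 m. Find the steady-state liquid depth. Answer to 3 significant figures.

Level balance: A dh/dt = 0.0123 − 0.00643 √h. Setting dh/dt = 0:
Q_in = 0.00643 √h_ss ⇒ √h_ss = 0.0123/0.00643 = 1.9129.
h_ss = 1.9129² = 3.6592 m. (Since h₀ = 8.52 m > h_ss, the level will fall toward this value.)

3.66 m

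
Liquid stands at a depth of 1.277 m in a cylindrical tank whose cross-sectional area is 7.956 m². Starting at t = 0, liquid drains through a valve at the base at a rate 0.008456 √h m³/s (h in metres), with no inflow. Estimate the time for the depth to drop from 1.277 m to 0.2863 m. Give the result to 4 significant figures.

1120 s

Unsteady balance on liquid volume: A dh/dt = −0.008456 √h.
Separate and integrate: 2(√h − √h₀) = −(0.008456/A) t.
t = 2A(√h₀ − √h)/0.008456 = 2·7.956·(√1.277 − √0.2863)/0.008456
  = 15.9120 × (1.13004 − 0.535070) / 0.008456 = 1119.59 s.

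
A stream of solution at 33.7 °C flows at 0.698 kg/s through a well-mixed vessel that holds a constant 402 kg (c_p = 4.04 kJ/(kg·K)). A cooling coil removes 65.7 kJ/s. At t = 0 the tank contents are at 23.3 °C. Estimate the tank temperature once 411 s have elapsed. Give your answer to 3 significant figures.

16.7 °C

First-law balance (no shaft work): M c_p dT/dt = ṁ c_p (T_in − T) − 65.7.
Rearrange: dT/dt = (T_ss − T)/τ with τ = M/ṁ = 575.93 s and T_ss = T_in − Q̇/(ṁ c_p) = 10.401 °C.
Integrating: T(t) = T_ss + (T₀ − T_ss) e^(−t/τ).
T(411) = 10.401 + (12.899)·e^(−411/575.93) = 10.401 + (12.899)·0.48986 = 16.720 °C.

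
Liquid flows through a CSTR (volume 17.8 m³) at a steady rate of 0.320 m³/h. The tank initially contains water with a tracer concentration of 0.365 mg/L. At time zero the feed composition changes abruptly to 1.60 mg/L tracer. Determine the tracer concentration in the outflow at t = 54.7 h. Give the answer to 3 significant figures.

Unsteady species balance (constant V, well mixed): V dC/dt = Q(C_in − C).
Time constant τ = V/Q = 17.8/0.320 = 55.625 h.
Solution: C(t) = C_in + (C₀ − C_in) e^(−t/τ).
C(54.7) = 1.60 + (0.365 − 1.60)·e^(−54.7/55.625) = 1.60 + (-1.2350)·0.37405 = 1.1381 mg/L.

1.14 mg/L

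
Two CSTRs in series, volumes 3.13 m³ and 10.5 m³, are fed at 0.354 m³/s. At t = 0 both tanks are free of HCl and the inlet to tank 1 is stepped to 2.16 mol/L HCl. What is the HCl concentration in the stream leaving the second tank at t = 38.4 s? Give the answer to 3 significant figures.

1.33 mol/L

Each tank obeys Vᵢ dCᵢ/dt = Q(Cᵢ₋₁ − Cᵢ), so τᵢ = Vᵢ/Q.
τ₁ = 3.13/0.354 = 8.8418 s; τ₂ = 10.5/0.354 = 29.661 s.
Tank 1: C₁ = C_in(1 − e^(−t/τ₁)). Tank 2 (τ₁ ≠ τ₂): C₂ = C_in[1 − (τ₁ e^(−t/τ₁) − τ₂ e^(−t/τ₂))/(τ₁ − τ₂)].
At t = 38.4: e^(−t/τ₁) = 0.012997, e^(−t/τ₂) = 0.27400.
C₂ = 2.16·[1 − (8.8418·0.012997 − 29.661·0.27400)/(-20.819)] = 2.16·0.61515 = 1.3287 mol/L.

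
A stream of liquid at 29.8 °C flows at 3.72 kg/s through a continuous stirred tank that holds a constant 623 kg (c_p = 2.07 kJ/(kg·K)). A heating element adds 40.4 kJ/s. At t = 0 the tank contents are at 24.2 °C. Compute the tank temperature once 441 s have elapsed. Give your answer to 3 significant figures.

34.3 °C

M c_p dT/dt = ṁ c_p (T_in − T) + Q̇.
τ = M/ṁ = 167.47 s; T_ss = T_in + Q̇/(ṁ c_p) = 29.8 + 40.4/(3.72·2.07) = 35.046 °C.
T approaches T_ss exponentially: T(t) = T_ss + (T₀ − T_ss) e^(−t/τ).
T(441) = 35.046 + (-10.846)·e^(−441/167.47) = 35.046 + (-10.846)·0.071844 = 34.267 °C.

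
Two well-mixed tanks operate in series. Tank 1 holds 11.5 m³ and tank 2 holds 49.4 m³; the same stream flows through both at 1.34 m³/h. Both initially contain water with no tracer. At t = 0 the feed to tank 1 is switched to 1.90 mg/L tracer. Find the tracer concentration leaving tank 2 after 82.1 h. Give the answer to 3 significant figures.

Each tank obeys Vᵢ dCᵢ/dt = Q(Cᵢ₋₁ − Cᵢ), so τᵢ = Vᵢ/Q.
τ₁ = 11.5/1.34 = 8.5821 h; τ₂ = 49.4/1.34 = 36.866 h.
Tank 1: C₁ = C_in(1 − e^(−t/τ₁)). Tank 2 (τ₁ ≠ τ₂): C₂ = C_in[1 − (τ₁ e^(−t/τ₁) − τ₂ e^(−t/τ₂))/(τ₁ − τ₂)].
At t = 82.1: e^(−t/τ₁) = 7.0041e-05, e^(−t/τ₂) = 0.10785.
C₂ = 1.90·[1 − (8.5821·7.0041e-05 − 36.866·0.10785)/(-28.284)] = 1.90·0.85944 = 1.6329 mg/L.

1.63 mg/L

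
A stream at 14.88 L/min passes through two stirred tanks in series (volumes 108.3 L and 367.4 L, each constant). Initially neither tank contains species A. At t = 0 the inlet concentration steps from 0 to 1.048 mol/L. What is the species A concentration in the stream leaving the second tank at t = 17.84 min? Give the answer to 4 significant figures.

0.3643 mol/L

Each tank obeys Vᵢ dCᵢ/dt = Q(Cᵢ₋₁ − Cᵢ), so τᵢ = Vᵢ/Q.
τ₁ = 108.3/14.88 = 7.27823 min; τ₂ = 367.4/14.88 = 24.6909 min.
Tank 1: C₁ = C_in(1 − e^(−t/τ₁)). Tank 2 (τ₁ ≠ τ₂): C₂ = C_in[1 − (τ₁ e^(−t/τ₁) − τ₂ e^(−t/τ₂))/(τ₁ − τ₂)].
At t = 17.84: e^(−t/τ₁) = 0.0861947, e^(−t/τ₂) = 0.485520.
C₂ = 1.048·[1 − (7.27823·0.0861947 − 24.6909·0.485520)/(-17.4126)] = 1.048·0.347568 = 0.364251 mol/L.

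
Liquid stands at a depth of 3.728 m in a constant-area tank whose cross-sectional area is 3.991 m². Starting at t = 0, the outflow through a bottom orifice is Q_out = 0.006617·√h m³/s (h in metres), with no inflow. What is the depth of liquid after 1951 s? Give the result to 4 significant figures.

0.09825 m

A dh/dt = −Q_out = −0.006617 √h.
∫ h^(−1/2) dh = −(0.006617/A) ∫ dt, giving 2√h = 2√h₀ − (0.006617/A) t.
√h = √3.728 − 0.006617·1951/(2·3.991) = 1.93080 − 1.61736 = 0.313443.
h = 0.313443² = 0.0982465 m.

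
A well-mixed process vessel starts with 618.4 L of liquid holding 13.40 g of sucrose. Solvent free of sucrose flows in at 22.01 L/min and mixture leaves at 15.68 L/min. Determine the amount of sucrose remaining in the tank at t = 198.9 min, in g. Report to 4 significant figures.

Total volume: dV/dt = Q_in − Q_out = 6.33000 L/min, so V(t) = 618.4 + 6.33000 t and V(198.9) = 1877.44 L.
No sucrose enters, so dm/dt = −Q_out · (m/V).
Separate: dm/m = −Q_out dt/V(t) ⇒ ln(m/m₀) = −(Q_out/(Q_in−Q_out)) ln(V/V₀).
m = m₀ (V₀/V)^(Q_out/(Q_in−Q_out)) = 13.40 × (618.4/1877.44)^(2.47709) = 0.855880 g.

0.8559 g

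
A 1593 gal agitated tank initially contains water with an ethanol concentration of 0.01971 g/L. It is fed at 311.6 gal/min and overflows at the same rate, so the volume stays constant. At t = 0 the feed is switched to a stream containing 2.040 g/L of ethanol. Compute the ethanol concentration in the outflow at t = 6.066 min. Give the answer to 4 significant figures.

1.423 g/L

Transient balance on the dissolved component: V dC/dt = Q(C_in − C).
Rewrite as dC/dt + C/τ = C_in/τ, τ = V/Q = 5.11232 min.
C approaches C_in exponentially: C(t) = C_in + (C₀ − C_in) e^(−t/τ).
C(6.066) = 2.040 + (0.01971 − 2.040)·e^(−6.066/5.11232) = 2.040 + (-2.02029)·0.305274 = 1.42326 g/L.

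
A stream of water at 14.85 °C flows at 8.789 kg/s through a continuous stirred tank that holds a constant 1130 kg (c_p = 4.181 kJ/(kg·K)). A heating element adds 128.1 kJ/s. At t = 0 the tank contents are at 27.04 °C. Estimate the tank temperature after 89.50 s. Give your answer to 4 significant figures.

M c_p dT/dt = ṁ c_p (T_in − T) + Q̇.
Rearrange: dT/dt = (T_ss − T)/τ with τ = M/ṁ = 128.570 s and T_ss = T_in + Q̇/(ṁ c_p) = 18.3360 °C.
This is linear first-order; T(t) = T_ss + (T₀ − T_ss) e^(−t/τ).
T(89.50) = 18.3360 + (8.70398)·e^(−89.50/128.570) = 18.3360 + (8.70398)·0.498516 = 22.6751 °C.

22.68 °C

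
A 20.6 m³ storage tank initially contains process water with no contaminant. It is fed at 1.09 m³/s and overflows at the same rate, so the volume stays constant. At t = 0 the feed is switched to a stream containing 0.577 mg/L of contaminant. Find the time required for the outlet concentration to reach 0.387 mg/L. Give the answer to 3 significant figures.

Species balance: V dC/dt = Q(C_in − C) ⇒ τ = V/Q = 18.899 s.
C(t) = C_in + (C₀ − C_in) e^(−t/τ). Set C = 0.387 and solve for t:
e^(−t/τ) = (C − C_in)/(C₀ − C_in) = (0.387 − 0.577)/(0 − 0.577) = 0.32929
t = −τ ln(…) = 18.899 × 1.1108 = 20.993 s.

21.0 s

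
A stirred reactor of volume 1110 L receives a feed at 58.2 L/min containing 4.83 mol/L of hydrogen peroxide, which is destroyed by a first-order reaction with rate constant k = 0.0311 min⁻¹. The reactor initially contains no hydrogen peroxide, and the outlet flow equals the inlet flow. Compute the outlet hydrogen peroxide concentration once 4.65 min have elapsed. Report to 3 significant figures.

Accumulation = in − out − consumed: V dC/dt = Q C_in − Q C − k V C.
This is linear with rate a = Q/V + k = 0.083532 min⁻¹.
C_ss = Q C_in/(Q + kV) = 3.0317 mol/L; C(t) = C_ss + (C₀ − C_ss) e^(−a t).
C(4.65) = 3.0317 + (-3.0317)·e^(−0.083532·4.65) = 3.0317 + (-3.0317)·0.67812 = 0.97585 mol/L.

0.976 mol/L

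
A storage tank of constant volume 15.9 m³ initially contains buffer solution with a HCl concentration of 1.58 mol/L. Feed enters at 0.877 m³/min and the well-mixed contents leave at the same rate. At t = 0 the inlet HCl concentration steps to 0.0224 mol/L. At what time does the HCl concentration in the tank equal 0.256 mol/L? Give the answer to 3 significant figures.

Unsteady species balance (constant V, well mixed): V dC/dt = Q(C_in − C), so τ = V/Q = 18.130 min.
C(t) = C_in + (C₀ − C_in) e^(−t/τ). Set C = 0.256 and solve for t:
e^(−t/τ) = (C − C_in)/(C₀ − C_in) = (0.256 − 0.0224)/(1.58 − 0.0224) = 0.14997
t = −τ ln(…) = 18.130 × 1.8973 = 34.398 min.

34.4 min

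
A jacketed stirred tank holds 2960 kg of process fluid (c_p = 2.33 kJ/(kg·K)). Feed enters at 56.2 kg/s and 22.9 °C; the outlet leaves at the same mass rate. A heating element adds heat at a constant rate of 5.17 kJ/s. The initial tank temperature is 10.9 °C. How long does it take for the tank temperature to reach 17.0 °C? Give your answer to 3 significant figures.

37.2 s

Energy balance: M c_p dT/dt = ṁ c_p (T_in − T) + 5.17.
τ = M/ṁ = 52.669 s; T_ss = T_in + Q̇/(ṁ c_p) = 22.939 °C.
T(t) = T_ss + (T₀ − T_ss) e^(−t/τ). Set T = 17.0:
e^(−t/τ) = (17.0 − 22.939)/(10.9 − 22.939) = 0.49333
t = −52.669 · ln(0.49333) = 37.214 s.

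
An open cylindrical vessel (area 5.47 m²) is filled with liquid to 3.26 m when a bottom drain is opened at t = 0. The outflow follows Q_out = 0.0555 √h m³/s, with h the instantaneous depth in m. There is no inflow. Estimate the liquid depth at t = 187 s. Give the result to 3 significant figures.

0.734 m

Accumulation of liquid (constant cross-section A): A dh/dt = −0.0555 √h.
This is separable: 2 d(√h)/dt = −0.0555/A, so √h = √h₀ − (0.0555/(2A)) t.
√h = √3.26 − 0.0555·187/(2·5.47) = 1.8055 − 0.94867 = 0.85687.
h = 0.85687² = 0.73423 m.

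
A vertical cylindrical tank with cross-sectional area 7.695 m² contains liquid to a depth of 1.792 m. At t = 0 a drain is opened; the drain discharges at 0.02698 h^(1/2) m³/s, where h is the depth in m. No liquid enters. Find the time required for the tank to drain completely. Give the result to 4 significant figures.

763.6 s

A dh/dt = −Q_out = −0.02698 √h.
This is separable: 2 d(√h)/dt = −0.02698/A, so √h = √h₀ − (0.02698/(2A)) t.
Tank is empty when √h = 0: t_empty = 2A√h₀/0.02698.
t_empty = 2·7.695·√1.792/0.02698 = 15.3900·1.33866/0.02698 = 763.600 s.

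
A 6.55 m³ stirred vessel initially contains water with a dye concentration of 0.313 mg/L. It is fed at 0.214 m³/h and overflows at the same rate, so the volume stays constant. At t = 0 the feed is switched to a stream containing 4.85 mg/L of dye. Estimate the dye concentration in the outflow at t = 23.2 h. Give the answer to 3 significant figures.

Transient balance on the dissolved component: V dC/dt = Q(C_in − C).
Time constant τ = V/Q = 6.55/0.214 = 30.607 h.
Solution: C(t) = C_in + (C₀ − C_in) e^(−t/τ).
C(23.2) = 4.85 + (0.313 − 4.85)·e^(−23.2/30.607) = 4.85 + (-4.5370)·0.46861 = 2.7239 mg/L.

2.72 mg/L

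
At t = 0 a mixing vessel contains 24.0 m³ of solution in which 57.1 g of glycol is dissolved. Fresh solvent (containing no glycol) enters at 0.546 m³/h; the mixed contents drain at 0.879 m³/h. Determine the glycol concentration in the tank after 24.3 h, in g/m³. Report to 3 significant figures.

Total volume: dV/dt = Q_in − Q_out = -0.33300 m³/h, so V(t) = 24.0 − 0.33300 t and V(24.3) = 15.908 m³.
Species balance (pure solvent in): dm/dt = −Q_out · m/V(t).
Separate: dm/m = −Q_out dt/V(t) ⇒ ln(m/m₀) = −(Q_out/(Q_in−Q_out)) ln(V/V₀).
m = m₀ (V₀/V)^(Q_out/(Q_in−Q_out)) = 57.1 × (24.0/15.908)^(-2.6396) = 19.285 g.
C = m/V = 19.285/15.908 = 1.2123 g/m³.

1.21 g/m³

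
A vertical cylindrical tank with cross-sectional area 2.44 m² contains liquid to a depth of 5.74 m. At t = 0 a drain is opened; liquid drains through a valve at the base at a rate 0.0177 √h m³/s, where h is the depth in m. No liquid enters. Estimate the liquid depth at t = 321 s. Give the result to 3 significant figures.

Unsteady balance on liquid volume: A dh/dt = −0.0177 √h.
This is separable: 2 d(√h)/dt = −0.0177/A, so √h = √h₀ − (0.0177/(2A)) t.
√h = √5.74 − 0.0177·321/(2·2.44) = 2.3958 − 1.1643 = 1.2315.
h = 1.2315² = 1.5167 m.

1.52 m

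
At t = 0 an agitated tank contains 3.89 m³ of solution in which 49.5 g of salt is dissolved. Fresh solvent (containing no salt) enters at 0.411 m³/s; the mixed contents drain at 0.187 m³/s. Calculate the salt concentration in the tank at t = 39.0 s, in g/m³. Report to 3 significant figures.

1.47 g/m³

Let m(t) be the amount of salt. Volume: V(t) = V₀ + (Q_in − Q_out) t = 3.89 + 0.22400 t; V(39.0) = 12.626 m³.
No salt enters, so dm/dt = −Q_out · (m/V).
Separate: dm/m = −Q_out dt/V(t) ⇒ ln(m/m₀) = −(Q_out/(Q_in−Q_out)) ln(V/V₀).
m = m₀ (V₀/V)^(Q_out/(Q_in−Q_out)) = 49.5 × (3.89/12.626)^(0.83482) = 18.525 g.
C = m/V = 18.525/12.626 = 1.4672 g/m³.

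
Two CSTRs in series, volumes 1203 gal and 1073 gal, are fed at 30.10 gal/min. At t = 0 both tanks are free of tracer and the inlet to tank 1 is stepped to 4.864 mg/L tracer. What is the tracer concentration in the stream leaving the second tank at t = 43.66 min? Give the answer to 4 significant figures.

1.563 mg/L

Each tank obeys Vᵢ dCᵢ/dt = Q(Cᵢ₋₁ − Cᵢ), so τᵢ = Vᵢ/Q.
τ₁ = 1203/30.10 = 39.9668 min; τ₂ = 1073/30.10 = 35.6478 min.
Solving the cascade with C₁(0)=C₂(0)=0 gives C₂(t) = C_in[1 − (τ₁ e^(−t/τ₁) − τ₂ e^(−t/τ₂))/(τ₁ − τ₂)].
At t = 43.66: e^(−t/τ₁) = 0.335408, e^(−t/τ₂) = 0.293829.
C₂ = 4.864·[1 − (39.9668·0.335408 − 35.6478·0.293829)/(4.31894)] = 4.864·0.321401 = 1.56330 mg/L.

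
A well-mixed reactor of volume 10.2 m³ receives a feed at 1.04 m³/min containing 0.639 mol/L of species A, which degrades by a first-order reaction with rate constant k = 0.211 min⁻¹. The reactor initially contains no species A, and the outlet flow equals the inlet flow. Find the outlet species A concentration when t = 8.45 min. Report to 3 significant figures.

0.193 mol/L

V dC/dt = Q(C_in − C) − k V C.
dC/dt = (Q/V) C_in − (Q/V + k) C; effective rate a = Q/V + k = 0.10196 + 0.211 = 0.31296 min⁻¹.
C_ss = Q C_in/(Q + kV) = 0.20818 mol/L; C(t) = C_ss + (C₀ − C_ss) e^(−a t).
C(8.45) = 0.20818 + (-0.20818)·e^(−0.31296·8.45) = 0.20818 + (-0.20818)·0.071040 = 0.19339 mol/L.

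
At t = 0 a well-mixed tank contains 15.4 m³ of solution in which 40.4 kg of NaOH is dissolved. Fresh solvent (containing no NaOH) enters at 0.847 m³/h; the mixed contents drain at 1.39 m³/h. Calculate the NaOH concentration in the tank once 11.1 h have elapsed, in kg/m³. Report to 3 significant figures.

1.21 kg/m³

Let m(t) be the amount of NaOH. Volume: V(t) = V₀ + (Q_in − Q_out) t = 15.4 − 0.54300 t; V(11.1) = 9.3727 m³.
Solute balance: dm/dt = 0 − Q_out C = −Q_out m/V(t).
Separate: dm/m = −Q_out dt/V(t) ⇒ ln(m/m₀) = −(Q_out/(Q_in−Q_out)) ln(V/V₀).
m = m₀ (V₀/V)^(Q_out/(Q_in−Q_out)) = 40.4 × (15.4/9.3727)^(-2.5599) = 11.333 kg.
C = m/V = 11.333/9.3727 = 1.2091 kg/m³.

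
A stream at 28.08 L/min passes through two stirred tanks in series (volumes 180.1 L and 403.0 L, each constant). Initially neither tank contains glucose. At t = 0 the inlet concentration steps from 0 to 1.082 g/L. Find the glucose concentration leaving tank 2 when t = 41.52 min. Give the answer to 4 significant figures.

Each tank obeys Vᵢ dCᵢ/dt = Q(Cᵢ₋₁ − Cᵢ), so τᵢ = Vᵢ/Q.
τ₁ = 180.1/28.08 = 6.41382 min; τ₂ = 403.0/28.08 = 14.3519 min.
Tank 1: C₁ = C_in(1 − e^(−t/τ₁)). Tank 2 (τ₁ ≠ τ₂): C₂ = C_in[1 − (τ₁ e^(−t/τ₁) − τ₂ e^(−t/τ₂))/(τ₁ − τ₂)].
At t = 41.52: e^(−t/τ₁) = 0.00154378, e^(−t/τ₂) = 0.0554094.
C₂ = 1.082·[1 − (6.41382·0.00154378 − 14.3519·0.0554094)/(-7.93803)] = 1.082·0.901068 = 0.974956 g/L.

0.9750 g/L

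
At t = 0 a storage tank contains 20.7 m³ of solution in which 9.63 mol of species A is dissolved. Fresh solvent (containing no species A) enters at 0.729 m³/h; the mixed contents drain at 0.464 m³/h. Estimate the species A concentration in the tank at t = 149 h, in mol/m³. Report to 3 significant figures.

0.0247 mol/m³

Let m(t) be the amount of species A. Volume: V(t) = V₀ + (Q_in − Q_out) t = 20.7 + 0.26500 t; V(149) = 60.185 m³.
No species A enters, so dm/dt = −Q_out · (m/V).
Separate: dm/m = −Q_out dt/V(t) ⇒ ln(m/m₀) = −(Q_out/(Q_in−Q_out)) ln(V/V₀).
m = m₀ (V₀/V)^(Q_out/(Q_in−Q_out)) = 9.63 × (20.7/60.185)^(1.7509) = 1.4860 mol.
C = m/V = 1.4860/60.185 = 0.024691 mol/m³.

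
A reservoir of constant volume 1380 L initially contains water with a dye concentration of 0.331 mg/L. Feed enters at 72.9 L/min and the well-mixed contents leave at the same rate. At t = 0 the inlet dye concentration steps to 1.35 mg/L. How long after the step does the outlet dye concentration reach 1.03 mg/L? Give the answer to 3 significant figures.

21.9 min

Species balance: V dC/dt = Q(C_in − C) ⇒ τ = V/Q = 18.930 min.
C(t) = C_in + (C₀ − C_in) e^(−t/τ). Set C = 1.03 and solve for t:
e^(−t/τ) = (C − C_in)/(C₀ − C_in) = (1.03 − 1.35)/(0.331 − 1.35) = 0.31403
t = −τ ln(…) = 18.930 × 1.1583 = 21.926 min.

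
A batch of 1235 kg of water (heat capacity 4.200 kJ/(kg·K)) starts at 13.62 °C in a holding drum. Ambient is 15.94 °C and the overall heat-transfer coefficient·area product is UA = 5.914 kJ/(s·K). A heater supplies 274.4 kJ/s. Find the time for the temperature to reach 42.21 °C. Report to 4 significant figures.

775.3 s

Heat balance on the well-mixed liquid: M c_p dT/dt = −UA(T − T_amb) + Q̇.
τ = M c_p/UA = 877.071 s; T_ss = T_amb + Q̇/UA = 15.94 + 274.4/5.914 = 62.3384 °C.
T(t) = T_ss + (T₀ − T_ss)e^(−t/τ); set T = 42.21:
t = −τ ln[(T − T_ss)/(T₀ − T_ss)] = −877.071 · ln(0.413158) = 775.266 s.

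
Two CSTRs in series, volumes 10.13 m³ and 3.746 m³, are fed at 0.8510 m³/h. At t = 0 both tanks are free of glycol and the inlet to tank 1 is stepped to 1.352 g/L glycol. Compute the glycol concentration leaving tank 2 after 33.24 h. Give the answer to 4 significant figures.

Each tank obeys Vᵢ dCᵢ/dt = Q(Cᵢ₋₁ − Cᵢ), so τᵢ = Vᵢ/Q.
τ₁ = 10.13/0.8510 = 11.9036 h; τ₂ = 3.746/0.8510 = 4.40188 h.
Solving the cascade with C₁(0)=C₂(0)=0 gives C₂(t) = C_in[1 − (τ₁ e^(−t/τ₁) − τ₂ e^(−t/τ₂))/(τ₁ − τ₂)].
At t = 33.24: e^(−t/τ₁) = 0.0612726, e^(−t/τ₂) = 0.000525417.
C₂ = 1.352·[1 − (11.9036·0.0612726 − 4.40188·0.000525417)/(7.50176)] = 1.352·0.903082 = 1.22097 g/L.

1.221 g/L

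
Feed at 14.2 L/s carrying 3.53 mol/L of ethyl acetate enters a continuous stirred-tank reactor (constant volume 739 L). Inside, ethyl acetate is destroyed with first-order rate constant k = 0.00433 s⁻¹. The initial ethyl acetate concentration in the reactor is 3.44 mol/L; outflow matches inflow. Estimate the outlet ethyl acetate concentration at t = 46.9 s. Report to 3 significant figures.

Accumulation = in − out − consumed: V dC/dt = Q C_in − Q C − k V C.
This is linear with rate a = Q/V + k = 0.023545 s⁻¹.
C_ss = Q C_in/(Q + kV) = 2.8808 mol/L; C(t) = C_ss + (C₀ − C_ss) e^(−a t).
C(46.9) = 2.8808 + (0.55917)·e^(−0.023545·46.9) = 2.8808 + (0.55917)·0.33145 = 3.0662 mol/L.

3.07 mol/L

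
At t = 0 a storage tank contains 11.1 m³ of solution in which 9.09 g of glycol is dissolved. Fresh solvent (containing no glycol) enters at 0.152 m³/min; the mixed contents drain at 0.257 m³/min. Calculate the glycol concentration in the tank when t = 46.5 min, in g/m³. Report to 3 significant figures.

0.354 g/m³

Total volume: dV/dt = Q_in − Q_out = -0.10500 m³/min, so V(t) = 11.1 − 0.10500 t and V(46.5) = 6.2175 m³.
No glycol enters, so dm/dt = −Q_out · (m/V).
dm/m = −Q_out dt/(V₀ − 0.10500 t); integrating gives ln(m/m₀) = −(Q_out/(Q_in−Q_out)) ln(V/V₀).
m = m₀ (V₀/V)^(Q_out/(Q_in−Q_out)) = 9.09 × (11.1/6.2175)^(-2.4476) = 2.2003 g.
C = m/V = 2.2003/6.2175 = 0.35389 g/m³.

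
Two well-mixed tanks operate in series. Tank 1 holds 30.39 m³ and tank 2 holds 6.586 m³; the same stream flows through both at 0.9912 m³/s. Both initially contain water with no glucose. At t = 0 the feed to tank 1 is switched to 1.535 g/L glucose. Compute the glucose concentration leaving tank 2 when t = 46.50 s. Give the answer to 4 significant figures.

1.105 g/L

Each tank obeys Vᵢ dCᵢ/dt = Q(Cᵢ₋₁ − Cᵢ), so τᵢ = Vᵢ/Q.
τ₁ = 30.39/0.9912 = 30.6598 s; τ₂ = 6.586/0.9912 = 6.64447 s.
Tank 1: C₁ = C_in(1 − e^(−t/τ₁)). Tank 2 (τ₁ ≠ τ₂): C₂ = C_in[1 − (τ₁ e^(−t/τ₁) − τ₂ e^(−t/τ₂))/(τ₁ − τ₂)].
At t = 46.50: e^(−t/τ₁) = 0.219447, e^(−t/τ₂) = 0.000913434.
C₂ = 1.535·[1 − (30.6598·0.219447 − 6.64447·0.000913434)/(24.0153)] = 1.535·0.720090 = 1.10534 g/L.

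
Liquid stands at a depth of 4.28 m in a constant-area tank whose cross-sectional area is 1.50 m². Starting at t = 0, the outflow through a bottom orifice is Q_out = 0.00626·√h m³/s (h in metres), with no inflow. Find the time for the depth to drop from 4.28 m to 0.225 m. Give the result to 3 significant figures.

764 s

With no inflow, A dh/dt = −0.00626 √h.
Separate and integrate: 2(√h − √h₀) = −(0.00626/A) t.
t = 2A(√h₀ − √h)/0.00626 = 2·1.50·(√4.28 − √0.225)/0.00626
  = 3.0000 × (2.0688 − 0.47434) / 0.00626 = 764.13 s.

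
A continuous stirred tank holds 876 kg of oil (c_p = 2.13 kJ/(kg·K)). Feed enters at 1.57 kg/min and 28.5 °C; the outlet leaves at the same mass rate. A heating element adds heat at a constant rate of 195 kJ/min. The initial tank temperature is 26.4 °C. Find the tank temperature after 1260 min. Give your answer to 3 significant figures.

M c_p dT/dt = ṁ c_p (T_in − T) + Q̇.
Rearrange: dT/dt = (T_ss − T)/τ with τ = M/ṁ = 557.96 min and T_ss = T_in + Q̇/(ṁ c_p) = 86.812 °C.
T approaches T_ss exponentially: T(t) = T_ss + (T₀ − T_ss) e^(−t/τ).
T(1260) = 86.812 + (-60.412)·e^(−1260/557.96) = 86.812 + (-60.412)·0.10454 = 80.496 °C.

80.5 °C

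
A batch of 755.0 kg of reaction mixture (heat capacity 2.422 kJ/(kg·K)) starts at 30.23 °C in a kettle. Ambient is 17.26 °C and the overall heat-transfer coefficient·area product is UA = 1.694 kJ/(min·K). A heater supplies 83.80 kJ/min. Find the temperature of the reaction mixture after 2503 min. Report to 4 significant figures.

Lumped-capacitance energy balance: M c_p dT/dt = UA(T_amb − T) + Q̇.
dT/dt = (T_ss − T)/τ with T_ss = T_amb + Q̇/UA = 17.26 + 83.80/1.694 = 66.7287 °C, τ = M c_p/UA = 755.0·2.422/1.694 = 1079.46 min.
Solution: T(t) = T_ss + (T₀ − T_ss) e^(−t/τ).
T(2503) = 66.7287 + (-36.4987)·0.0983969 = 63.1374 °C.

63.14 °C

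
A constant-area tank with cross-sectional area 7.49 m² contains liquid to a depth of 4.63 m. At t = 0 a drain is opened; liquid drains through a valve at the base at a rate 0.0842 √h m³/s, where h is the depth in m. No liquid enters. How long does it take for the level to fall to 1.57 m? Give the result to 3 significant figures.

160 s

A dh/dt = −Q_out = −0.0842 √h.
This is separable: 2 d(√h)/dt = −0.0842/A, so √h = √h₀ − (0.0842/(2A)) t.
t = 2A(√h₀ − √h)/0.0842 = 2·7.49·(√4.63 − √1.57)/0.0842
  = 14.980 × (2.1517 − 1.2530) / 0.0842 = 159.90 s.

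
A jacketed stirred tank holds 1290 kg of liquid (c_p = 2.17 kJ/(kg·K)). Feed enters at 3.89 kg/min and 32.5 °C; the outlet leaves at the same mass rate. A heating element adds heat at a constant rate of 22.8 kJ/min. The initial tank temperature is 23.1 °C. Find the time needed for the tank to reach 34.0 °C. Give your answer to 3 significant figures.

766 min

First-law balance (no shaft work): M c_p dT/dt = ṁ c_p (T_in − T) + 22.8.
τ = M/ṁ = 331.62 min; T_ss = T_in + Q̇/(ṁ c_p) = 35.201 °C.
T(t) = T_ss + (T₀ − T_ss) e^(−t/τ). Set T = 34.0:
e^(−t/τ) = (34.0 − 35.201)/(23.1 − 35.201) = 0.099248
t = −331.62 · ln(0.099248) = 766.08 min.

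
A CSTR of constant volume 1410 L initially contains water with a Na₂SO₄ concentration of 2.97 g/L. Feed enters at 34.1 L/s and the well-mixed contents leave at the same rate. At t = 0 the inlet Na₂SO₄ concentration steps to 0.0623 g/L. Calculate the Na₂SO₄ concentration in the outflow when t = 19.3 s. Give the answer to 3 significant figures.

Accumulation = in − out for the solute gives V dC/dt = Q(C_in − C).
So dC/dt = (C_in − C)/τ with τ = V/Q = 1410/34.1 = 41.349 s.
This is linear first-order; C(t) = C_in + (C₀ − C_in) e^(−t/τ).
C(19.3) = 0.0623 + (2.97 − 0.0623)·e^(−19.3/41.349) = 0.0623 + (2.9077)·0.62703 = 1.8855 g/L.

1.89 g/L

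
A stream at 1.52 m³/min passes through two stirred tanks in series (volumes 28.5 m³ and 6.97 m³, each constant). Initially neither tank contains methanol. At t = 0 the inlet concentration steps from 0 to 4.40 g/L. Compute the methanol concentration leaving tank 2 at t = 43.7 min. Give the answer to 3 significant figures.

Species balance on tank i: dCᵢ/dt = (Cᵢ₋₁ − Cᵢ)/τᵢ with τᵢ = Vᵢ/Q.
τ₁ = 28.5/1.52 = 18.750 min; τ₂ = 6.97/1.52 = 4.5855 min.
Tank 1: C₁ = C_in(1 − e^(−t/τ₁)). Tank 2 (τ₁ ≠ τ₂): C₂ = C_in[1 − (τ₁ e^(−t/τ₁) − τ₂ e^(−t/τ₂))/(τ₁ − τ₂)].
At t = 43.7: e^(−t/τ₁) = 0.097231, e^(−t/τ₂) = 7.2641e-05.
C₂ = 4.40·[1 − (18.750·0.097231 − 4.5855·7.2641e-05)/(14.164)] = 4.40·0.87132 = 3.8338 g/L.

3.83 g/L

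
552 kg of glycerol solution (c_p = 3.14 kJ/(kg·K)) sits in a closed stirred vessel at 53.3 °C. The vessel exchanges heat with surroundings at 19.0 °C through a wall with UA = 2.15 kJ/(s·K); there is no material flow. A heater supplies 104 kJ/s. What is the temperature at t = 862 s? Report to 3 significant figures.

M c_p dT/dt = −UA(T − T_amb) + Q̇.
dT/dt = (T_ss − T)/τ with T_ss = T_amb + Q̇/UA = 19.0 + 104/2.15 = 67.372 °C, τ = M c_p/UA = 552·3.14/2.15 = 806.18 s.
Solution: T(t) = T_ss + (T₀ − T_ss) e^(−t/τ).
T(862) = 67.372 + (-14.072)·0.34327 = 62.542 °C.

62.5 °C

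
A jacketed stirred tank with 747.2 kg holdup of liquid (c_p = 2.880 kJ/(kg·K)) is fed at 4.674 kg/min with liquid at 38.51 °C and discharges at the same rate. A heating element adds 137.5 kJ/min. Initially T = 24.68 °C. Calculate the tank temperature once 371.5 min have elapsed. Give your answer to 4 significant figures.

46.37 °C

M c_p dT/dt = ṁ c_p (T_in − T) + Q̇.
Rearrange: dT/dt = (T_ss − T)/τ with τ = M/ṁ = 159.863 min and T_ss = T_in + Q̇/(ṁ c_p) = 48.7246 °C.
This is linear first-order; T(t) = T_ss + (T₀ − T_ss) e^(−t/τ).
T(371.5) = 48.7246 + (-24.0446)·e^(−371.5/159.863) = 48.7246 + (-24.0446)·0.0978946 = 46.3708 °C.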